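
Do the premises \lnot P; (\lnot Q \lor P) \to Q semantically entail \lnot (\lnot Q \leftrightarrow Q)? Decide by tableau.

Initial set: {\lnot P; ((\lnot Q \lor P) \to Q); \lnot \lnot (\lnot Q \leftrightarrow Q)}.
((\lnot Q \lor P) \to Q): β-rule — branch into \lnot (\lnot Q \lor P)  //  Q.
  branch 1 (add \lnot (\lnot Q \lor P)):
    \lnot (\lnot Q \lor P): α-rule — add \lnot \lnot Q, \lnot P.
    \lnot \lnot (\lnot Q \leftrightarrow Q): β-rule — branch into \lnot Q, Q  //  \lnot \lnot Q, \lnot Q.
      branch 1.1 (add \lnot Q, Q):
        × closes — contains both Q and \lnot Q.
      branch 1.2 (add \lnot \lnot Q, \lnot Q):
        × closes — contains both Q and \lnot Q.
  branch 2 (add Q):
    \lnot \lnot (\lnot Q \leftrightarrow Q): β-rule — branch into \lnot Q, Q  //  \lnot \lnot Q, \lnot Q.
      branch 2.1 (add \lnot Q, Q):
        × closes — contains both Q and \lnot Q.
      branch 2.2 (add \lnot \lnot Q, \lnot Q):
        × closes — contains both Q and \lnot Q.
All 4 branches close.
Every branch closed, so the premises entail the conclusion.

Yes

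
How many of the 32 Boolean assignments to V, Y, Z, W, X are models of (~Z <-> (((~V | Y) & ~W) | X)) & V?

8

Initial set: {((~Z <-> (((~V | Y) & ~W) | X)) & V)}.
((~Z <-> (((~V | Y) & ~W) | X)) & V): α-rule — add (~Z <-> (((~V | Y) & ~W) | X)), V.
(~Z <-> (((~V | Y) & ~W) | X)): β-rule — branch into ~Z, (((~V | Y) & ~W) | X)  //  ~~Z, ~(((~V | Y) & ~W) | X).
  branch 1 (add ~Z, (((~V | Y) & ~W) | X)):
    (((~V | Y) & ~W) | X): β-rule — branch into ((~V | Y) & ~W)  //  X.
      branch 1.1 (add ((~V | Y) & ~W)):
        ((~V | Y) & ~W): α-rule — add (~V | Y), ~W.
        (~V | Y): β-rule — branch into ~V  //  Y.
          branch 1.1.1 (add ~V):
            × closes — contains both V and ~V.
          branch 1.1.2 (add Y):
            ○ open, literals {V=true, W=false, Y=true, Z=false}.
      branch 1.2 (add X):
        ○ open, literals {V=true, X=true, Z=false}.
  branch 2 (add ~~Z, ~(((~V | Y) & ~W) | X)):
    ~(((~V | Y) & ~W) | X): α-rule — add ~((~V | Y) & ~W), ~X.
    ~((~V | Y) & ~W): β-rule — branch into ~(~V | Y)  //  ~~W.
      branch 2.1 (add ~(~V | Y)):
        ~(~V | Y): α-rule — add ~~V, ~Y.
        ○ open, literals {V=true, X=false, Y=false, Z=true}.
      branch 2.2 (add ~~W):
        ○ open, literals {V=true, W=true, X=false, Z=true}.
1 branch closed, 4 open.
Each open branch fixes some atoms; the unmentioned ones are free. Counting distinct full assignments: branch {V=true, W=false, Y=true, Z=false} (X) contributes 2 new; branch {V=true, X=true, Z=false} (Y, W) contributes 3 new; branch {V=true, X=false, Y=false, Z=true} (W) contributes 2 new; branch {V=true, W=true, X=false, Z=true} (Y) contributes 1 new. Total: 8.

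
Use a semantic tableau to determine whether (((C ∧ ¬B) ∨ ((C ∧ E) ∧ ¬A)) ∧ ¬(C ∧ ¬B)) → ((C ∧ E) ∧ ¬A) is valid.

Valid

Assume the negation and expand:
Initial set: {¬((((C ∧ ¬B) ∨ ((C ∧ E) ∧ ¬A)) ∧ ¬(C ∧ ¬B)) → ((C ∧ E) ∧ ¬A))}.
¬((((C ∧ ¬B) ∨ ((C ∧ E) ∧ ¬A)) ∧ ¬(C ∧ ¬B)) → ((C ∧ E) ∧ ¬A)): α-rule — add (((C ∧ ¬B) ∨ ((C ∧ E) ∧ ¬A)) ∧ ¬(C ∧ ¬B)), ¬((C ∧ E) ∧ ¬A).
(((C ∧ ¬B) ∨ ((C ∧ E) ∧ ¬A)) ∧ ¬(C ∧ ¬B)): α-rule — add ((C ∧ ¬B) ∨ ((C ∧ E) ∧ ¬A)), ¬(C ∧ ¬B).
¬((C ∧ E) ∧ ¬A): β-rule — branch into ¬(C ∧ E)  //  ¬¬A.
  branch 1 (add ¬(C ∧ E)):
    ((C ∧ ¬B) ∨ ((C ∧ E) ∧ ¬A)): β-rule — branch into (C ∧ ¬B)  //  ((C ∧ E) ∧ ¬A).
      branch 1.1 (add (C ∧ ¬B)):
        (C ∧ ¬B): α-rule — add C, ¬B.
        ¬(C ∧ ¬B): β-rule — branch into ¬C  //  ¬¬B.
          branch 1.1.1 (add ¬C):
            × closes — contains both C and ¬C.
          branch 1.1.2 (add ¬¬B):
            × closes — contains both B and ¬B.
      branch 1.2 (add ((C ∧ E) ∧ ¬A)):
        ((C ∧ E) ∧ ¬A): α-rule — add (C ∧ E), ¬A.
        (C ∧ E): α-rule — add C, E.
        ¬(C ∧ ¬B): β-rule — branch into ¬C  //  ¬¬B.
          branch 1.2.1 (add ¬C):
            × closes — contains both C and ¬C.
          branch 1.2.2 (add ¬¬B):
            ¬(C ∧ E): β-rule — branch into ¬C  //  ¬E.
              branch 1.2.2.1 (add ¬C):
                × closes — contains both C and ¬C.
              branch 1.2.2.2 (add ¬E):
                × closes — contains both E and ¬E.
  branch 2 (add ¬¬A):
    ((C ∧ ¬B) ∨ ((C ∧ E) ∧ ¬A)): β-rule — branch into (C ∧ ¬B)  //  ((C ∧ E) ∧ ¬A).
      branch 2.1 (add (C ∧ ¬B)):
        (C ∧ ¬B): α-rule — add C, ¬B.
        ¬(C ∧ ¬B): β-rule — branch into ¬C  //  ¬¬B.
          branch 2.1.1 (add ¬C):
            × closes — contains both C and ¬C.
          branch 2.1.2 (add ¬¬B):
            × closes — contains both B and ¬B.
      branch 2.2 (add ((C ∧ E) ∧ ¬A)):
        ((C ∧ E) ∧ ¬A): α-rule — add (C ∧ E), ¬A.
        × closes — contains both A and ¬A.
All 8 branches close.
Every branch closed, so the negation is unsatisfiable and the formula is valid.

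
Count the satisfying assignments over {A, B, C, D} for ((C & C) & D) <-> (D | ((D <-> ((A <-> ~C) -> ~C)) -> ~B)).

5

Initial set: {T (((C & C) & D) <-> (D | ((D <-> ((A <-> ~C) -> ~C)) -> ~B)))}.
T (((C & C) & D) <-> (D | ((D <-> ((A <-> ~C) -> ~C)) -> ~B))): β-rule — branch into T ((C & C) & D), T (D | ((D <-> ((A <-> ~C) -> ~C)) -> ~B))  //  F ((C & C) & D), F (D | ((D <-> ((A <-> ~C) -> ~C)) -> ~B)).
  branch 1 (add T ((C & C) & D), T (D | ((D <-> ((A <-> ~C) -> ~C)) -> ~B))):
    T ((C & C) & D): α-rule — add T (C & C), T D.
    T (C & C): α-rule — add T C, T C.
    T (D | ((D <-> ((A <-> ~C) -> ~C)) -> ~B)): β-rule — branch into T D  //  T ((D <-> ((A <-> ~C) -> ~C)) -> ~B).
      branch 1.1 (add T D):
        ○ open, literals {C=true, D=true}.
      branch 1.2 (add T ((D <-> ((A <-> ~C) -> ~C)) -> ~B)):
        T ((D <-> ((A <-> ~C) -> ~C)) -> ~B): β-rule — branch into F (D <-> ((A <-> ~C) -> ~C))  //  T ~B.
          branch 1.2.1 (add F (D <-> ((A <-> ~C) -> ~C))):
            F (D <-> ((A <-> ~C) -> ~C)): β-rule — branch into T D, F ((A <-> ~C) -> ~C)  //  F D, T ((A <-> ~C) -> ~C).
              branch 1.2.1.1 (add T D, F ((A <-> ~C) -> ~C)):
                F ((A <-> ~C) -> ~C): α-rule — add T (A <-> ~C), F ~C.
                T (A <-> ~C): β-rule — branch into T A, T ~C  //  F A, F ~C.
                  branch 1.2.1.1.1 (add T A, T ~C):
                    × closes — contains both C and ~C.
                  branch 1.2.1.1.2 (add F A, F ~C):
                    ○ open, literals {A=false, C=true, D=true}.
              branch 1.2.1.2 (add F D, T ((A <-> ~C) -> ~C)):
                × closes — contains both D and ~D.
          branch 1.2.2 (add T ~B):
            ○ open, literals {B=false, C=true, D=true}.
  branch 2 (add F ((C & C) & D), F (D | ((D <-> ((A <-> ~C) -> ~C)) -> ~B))):
    F (D | ((D <-> ((A <-> ~C) -> ~C)) -> ~B)): α-rule — add F D, F ((D <-> ((A <-> ~C) -> ~C)) -> ~B).
    F ((D <-> ((A <-> ~C) -> ~C)) -> ~B): α-rule — add T (D <-> ((A <-> ~C) -> ~C)), F ~B.
    F ((C & C) & D): β-rule — branch into F (C & C)  //  F D.
      branch 2.1 (add F (C & C)):
        T (D <-> ((A <-> ~C) -> ~C)): β-rule — branch into T D, T ((A <-> ~C) -> ~C)  //  F D, F ((A <-> ~C) -> ~C).
          branch 2.1.1 (add T D, T ((A <-> ~C) -> ~C)):
            × closes — contains both D and ~D.
          branch 2.1.2 (add F D, F ((A <-> ~C) -> ~C)):
            F ((A <-> ~C) -> ~C): α-rule — add T (A <-> ~C), F ~C.
            F (C & C): β-rule — branch into F C  //  F C.
              branch 2.1.2.1 (add F C):
                × closes — contains both C and ~C.
              branch 2.1.2.2 (add F C):
                × closes — contains both C and ~C.
      branch 2.2 (add F D):
        T (D <-> ((A <-> ~C) -> ~C)): β-rule — branch into T D, T ((A <-> ~C) -> ~C)  //  F D, F ((A <-> ~C) -> ~C).
          branch 2.2.1 (add T D, T ((A <-> ~C) -> ~C)):
            × closes — contains both D and ~D.
          branch 2.2.2 (add F D, F ((A <-> ~C) -> ~C)):
            F ((A <-> ~C) -> ~C): α-rule — add T (A <-> ~C), F ~C.
            T (A <-> ~C): β-rule — branch into T A, T ~C  //  F A, F ~C.
              branch 2.2.2.1 (add T A, T ~C):
                × closes — contains both C and ~C.
              branch 2.2.2.2 (add F A, F ~C):
                ○ open, literals {A=false, B=true, C=true, D=false}.
7 branches closed, 4 open.
Each open branch fixes some atoms; the unmentioned ones are free. Counting distinct full assignments: branch {C=true, D=true} (A, B) contributes 4 new; branch {A=false, C=true, D=true} (B) contributes 0 new; branch {B=false, C=true, D=true} (A) contributes 0 new; branch {A=false, B=true, C=true, D=false} (none free) contributes 1 new. Total: 5.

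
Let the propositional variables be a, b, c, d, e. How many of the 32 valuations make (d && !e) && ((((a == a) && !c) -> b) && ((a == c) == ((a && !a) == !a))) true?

4

Initial set: {((d && !e) && ((((a == a) && !c) -> b) && ((a == c) == ((a && !a) == !a))))}.
((d && !e) && ((((a == a) && !c) -> b) && ((a == c) == ((a && !a) == !a)))): α-rule — add (d && !e), ((((a == a) && !c) -> b) && ((a == c) == ((a && !a) == !a))).
(d && !e): α-rule — add d, !e.
((((a == a) && !c) -> b) && ((a == c) == ((a && !a) == !a))): α-rule — add (((a == a) && !c) -> b), ((a == c) == ((a && !a) == !a)).
(((a == a) && !c) -> b): β-rule — branch into !((a == a) && !c)  //  b.
  branch 1 (add !((a == a) && !c)):
    ((a == c) == ((a && !a) == !a)): β-rule — branch into (a == c), ((a && !a) == !a)  //  !(a == c), !((a && !a) == !a).
      branch 1.1 (add (a == c), ((a && !a) == !a)):
        !((a == a) && !c): β-rule — branch into !(a == a)  //  !!c.
          branch 1.1.1 (add !(a == a)):
            (a == c): β-rule — branch into a, c  //  !a, !c.
              branch 1.1.1.1 (add a, c):
                ((a && !a) == !a): β-rule — branch into (a && !a), !a  //  !(a && !a), !!a.
                  branch 1.1.1.1.1 (add (a && !a), !a):
                    × closes — contains both a and !a.
                  branch 1.1.1.1.2 (add !(a && !a), !!a):
                    !(a == a): β-rule — branch into a, !a  //  !a, a.
                      branch 1.1.1.1.2.1 (add a, !a):
                        × closes — contains both a and !a.
                      branch 1.1.1.1.2.2 (add !a, a):
                        × closes — contains both a and !a.
              branch 1.1.1.2 (add !a, !c):
                ((a && !a) == !a): β-rule — branch into (a && !a), !a  //  !(a && !a), !!a.
                  branch 1.1.1.2.1 (add (a && !a), !a):
                    (a && !a): α-rule — add a, !a.
                    × closes — contains both a and !a.
                  branch 1.1.1.2.2 (add !(a && !a), !!a):
                    × closes — contains both a and !a.
          branch 1.1.2 (add !!c):
            (a == c): β-rule — branch into a, c  //  !a, !c.
              branch 1.1.2.1 (add a, c):
                ((a && !a) == !a): β-rule — branch into (a && !a), !a  //  !(a && !a), !!a.
                  branch 1.1.2.1.1 (add (a && !a), !a):
                    × closes — contains both a and !a.
                  branch 1.1.2.1.2 (add !(a && !a), !!a):
                    !(a && !a): β-rule — branch into !a  //  !!a.
                      branch 1.1.2.1.2.1 (add !a):
                        × closes — contains both a and !a.
                      branch 1.1.2.1.2.2 (add !!a):
                        ○ open, literals {a=1, c=1, d=1, e=0}.
              branch 1.1.2.2 (add !a, !c):
                × closes — contains both c and !c.
      branch 1.2 (add !(a == c), !((a && !a) == !a)):
        !((a == a) && !c): β-rule — branch into !(a == a)  //  !!c.
          branch 1.2.1 (add !(a == a)):
            !(a == c): β-rule — branch into a, !c  //  !a, c.
              branch 1.2.1.1 (add a, !c):
                !((a && !a) == !a): β-rule — branch into (a && !a), !!a  //  !(a && !a), !a.
                  branch 1.2.1.1.1 (add (a && !a), !!a):
                    (a && !a): α-rule — add a, !a.
                    × closes — contains both a and !a.
                  branch 1.2.1.1.2 (add !(a && !a), !a):
                    × closes — contains both a and !a.
              branch 1.2.1.2 (add !a, c):
                !((a && !a) == !a): β-rule — branch into (a && !a), !!a  //  !(a && !a), !a.
                  branch 1.2.1.2.1 (add (a && !a), !!a):
                    × closes — contains both a and !a.
                  branch 1.2.1.2.2 (add !(a && !a), !a):
                    !(a == a): β-rule — branch into a, !a  //  !a, a.
                      branch 1.2.1.2.2.1 (add a, !a):
                        × closes — contains both a and !a.
                      branch 1.2.1.2.2.2 (add !a, a):
                        × closes — contains both a and !a.
          branch 1.2.2 (add !!c):
            !(a == c): β-rule — branch into a, !c  //  !a, c.
              branch 1.2.2.1 (add a, !c):
                × closes — contains both c and !c.
              branch 1.2.2.2 (add !a, c):
                !((a && !a) == !a): β-rule — branch into (a && !a), !!a  //  !(a && !a), !a.
                  branch 1.2.2.2.1 (add (a && !a), !!a):
                    × closes — contains both a and !a.
                  branch 1.2.2.2.2 (add !(a && !a), !a):
                    !(a && !a): β-rule — branch into !a  //  !!a.
                      branch 1.2.2.2.2.1 (add !a):
                        ○ open, literals {a=0, c=1, d=1, e=0}.
                      branch 1.2.2.2.2.2 (add !!a):
                        × closes — contains both a and !a.
  branch 2 (add b):
    ((a == c) == ((a && !a) == !a)): β-rule — branch into (a == c), ((a && !a) == !a)  //  !(a == c), !((a && !a) == !a).
      branch 2.1 (add (a == c), ((a && !a) == !a)):
        (a == c): β-rule — branch into a, c  //  !a, !c.
          branch 2.1.1 (add a, c):
            ((a && !a) == !a): β-rule — branch into (a && !a), !a  //  !(a && !a), !!a.
              branch 2.1.1.1 (add (a && !a), !a):
                × closes — contains both a and !a.
              branch 2.1.1.2 (add !(a && !a), !!a):
                !(a && !a): β-rule — branch into !a  //  !!a.
                  branch 2.1.1.2.1 (add !a):
                    × closes — contains both a and !a.
                  branch 2.1.1.2.2 (add !!a):
                    ○ open, literals {a=1, b=1, c=1, d=1, e=0}.
          branch 2.1.2 (add !a, !c):
            ((a && !a) == !a): β-rule — branch into (a && !a), !a  //  !(a && !a), !!a.
              branch 2.1.2.1 (add (a && !a), !a):
                (a && !a): α-rule — add a, !a.
                × closes — contains both a and !a.
              branch 2.1.2.2 (add !(a && !a), !!a):
                × closes — contains both a and !a.
      branch 2.2 (add !(a == c), !((a && !a) == !a)):
        !(a == c): β-rule — branch into a, !c  //  !a, c.
          branch 2.2.1 (add a, !c):
            !((a && !a) == !a): β-rule — branch into (a && !a), !!a  //  !(a && !a), !a.
              branch 2.2.1.1 (add (a && !a), !!a):
                (a && !a): α-rule — add a, !a.
                × closes — contains both a and !a.
              branch 2.2.1.2 (add !(a && !a), !a):
                × closes — contains both a and !a.
          branch 2.2.2 (add !a, c):
            !((a && !a) == !a): β-rule — branch into (a && !a), !!a  //  !(a && !a), !a.
              branch 2.2.2.1 (add (a && !a), !!a):
                × closes — contains both a and !a.
              branch 2.2.2.2 (add !(a && !a), !a):
                !(a && !a): β-rule — branch into !a  //  !!a.
                  branch 2.2.2.2.1 (add !a):
                    ○ open, literals {a=0, b=1, c=1, d=1, e=0}.
                  branch 2.2.2.2.2 (add !!a):
                    × closes — contains both a and !a.
24 branches closed, 4 open.
Each open branch fixes some atoms; the unmentioned ones are free. Counting distinct full assignments: branch {a=1, c=1, d=1, e=0} (b) contributes 2 new; branch {a=0, c=1, d=1, e=0} (b) contributes 2 new; branch {a=1, b=1, c=1, d=1, e=0} (none free) contributes 0 new; branch {a=0, b=1, c=1, d=1, e=0} (none free) contributes 0 new. Total: 4.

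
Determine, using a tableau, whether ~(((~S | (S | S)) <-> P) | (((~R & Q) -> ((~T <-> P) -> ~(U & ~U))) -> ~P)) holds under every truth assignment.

Not valid

Assume the negation and expand:
Initial set: {~~(((~S | (S | S)) <-> P) | (((~R & Q) -> ((~T <-> P) -> ~(U & ~U))) -> ~P))}.
~~(((~S | (S | S)) <-> P) | (((~R & Q) -> ((~T <-> P) -> ~(U & ~U))) -> ~P)): β-rule — branch into ((~S | (S | S)) <-> P)  //  (((~R & Q) -> ((~T <-> P) -> ~(U & ~U))) -> ~P).
  branch 1 (add ((~S | (S | S)) <-> P)):
    ((~S | (S | S)) <-> P): β-rule — branch into (~S | (S | S)), P  //  ~(~S | (S | S)), ~P.
      branch 1.1 (add (~S | (S | S)), P):
        (~S | (S | S)): β-rule — branch into ~S  //  (S | S).
          branch 1.1.1 (add ~S):
            ○ open, literals {P=1, S=0}.
          branch 1.1.2 (add (S | S)):
            (S | S): β-rule — branch into S  //  S.
              branch 1.1.2.1 (add S):
                ○ open, literals {P=1, S=1}.
              branch 1.1.2.2 (add S):
                ○ open, literals {P=1, S=1}.
      branch 1.2 (add ~(~S | (S | S)), ~P):
        ~(~S | (S | S)): α-rule — add ~~S, ~(S | S).
        ~(S | S): α-rule — add ~S, ~S.
        × closes — contains both S and ~S.
  branch 2 (add (((~R & Q) -> ((~T <-> P) -> ~(U & ~U))) -> ~P)):
    (((~R & Q) -> ((~T <-> P) -> ~(U & ~U))) -> ~P): β-rule — branch into ~((~R & Q) -> ((~T <-> P) -> ~(U & ~U)))  //  ~P.
      branch 2.1 (add ~((~R & Q) -> ((~T <-> P) -> ~(U & ~U)))):
        ~((~R & Q) -> ((~T <-> P) -> ~(U & ~U))): α-rule — add (~R & Q), ~((~T <-> P) -> ~(U & ~U)).
        (~R & Q): α-rule — add ~R, Q.
        ~((~T <-> P) -> ~(U & ~U)): α-rule — add (~T <-> P), ~~(U & ~U).
        ~~(U & ~U): α-rule — add U, ~U.
        × closes — contains both U and ~U.
      branch 2.2 (add ~P):
        ○ open, literals {P=0}.
2 branches closed, 4 open.
An open branch gives a countermodel: P=1, S=0 (unmentioned atoms arbitrary); under it the original formula is false.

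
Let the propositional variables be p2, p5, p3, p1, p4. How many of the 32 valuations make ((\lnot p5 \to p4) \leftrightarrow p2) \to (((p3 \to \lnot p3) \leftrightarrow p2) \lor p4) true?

Initial set: {(((\lnot p5 \to p4) \leftrightarrow p2) \to (((p3 \to \lnot p3) \leftrightarrow p2) \lor p4))}.
(((\lnot p5 \to p4) \leftrightarrow p2) \to (((p3 \to \lnot p3) \leftrightarrow p2) \lor p4)): β-rule — branch into \lnot ((\lnot p5 \to p4) \leftrightarrow p2)  //  (((p3 \to \lnot p3) \leftrightarrow p2) \lor p4).
  branch 1 (add \lnot ((\lnot p5 \to p4) \leftrightarrow p2)):
    \lnot ((\lnot p5 \to p4) \leftrightarrow p2): β-rule — branch into (\lnot p5 \to p4), \lnot p2  //  \lnot (\lnot p5 \to p4), p2.
      branch 1.1 (add (\lnot p5 \to p4), \lnot p2):
        (\lnot p5 \to p4): β-rule — branch into \lnot \lnot p5  //  p4.
          branch 1.1.1 (add \lnot \lnot p5):
            ○ open, literals {p2=false, p5=true}.
          branch 1.1.2 (add p4):
            ○ open, literals {p2=false, p4=true}.
      branch 1.2 (add \lnot (\lnot p5 \to p4), p2):
        \lnot (\lnot p5 \to p4): α-rule — add \lnot p5, \lnot p4.
        ○ open, literals {p2=true, p4=false, p5=false}.
  branch 2 (add (((p3 \to \lnot p3) \leftrightarrow p2) \lor p4)):
    (((p3 \to \lnot p3) \leftrightarrow p2) \lor p4): β-rule — branch into ((p3 \to \lnot p3) \leftrightarrow p2)  //  p4.
      branch 2.1 (add ((p3 \to \lnot p3) \leftrightarrow p2)):
        ((p3 \to \lnot p3) \leftrightarrow p2): β-rule — branch into (p3 \to \lnot p3), p2  //  \lnot (p3 \to \lnot p3), \lnot p2.
          branch 2.1.1 (add (p3 \to \lnot p3), p2):
            (p3 \to \lnot p3): β-rule — branch into \lnot p3  //  \lnot p3.
              branch 2.1.1.1 (add \lnot p3):
                ○ open, literals {p2=true, p3=false}.
              branch 2.1.1.2 (add \lnot p3):
                ○ open, literals {p2=true, p3=false}.
          branch 2.1.2 (add \lnot (p3 \to \lnot p3), \lnot p2):
            \lnot (p3 \to \lnot p3): α-rule — add p3, \lnot \lnot p3.
            ○ open, literals {p2=false, p3=true}.
      branch 2.2 (add p4):
        ○ open, literals {p4=true}.
0 branches closed, 7 open.
Each open branch fixes some atoms; the unmentioned ones are free. Counting distinct full assignments: branch {p2=false, p5=true} (p3, p1, p4) contributes 8 new; branch {p2=false, p4=true} (p5, p3, p1) contributes 4 new; branch {p2=true, p4=false, p5=false} (p3, p1) contributes 4 new; branch {p2=true, p3=false} (p5, p1, p4) contributes 6 new; branch {p2=true, p3=false} (p5, p1, p4) contributes 0 new; branch {p2=false, p3=true} (p5, p1, p4) contributes 2 new; branch {p4=true} (p2, p5, p3, p1) contributes 4 new. Total: 28.

28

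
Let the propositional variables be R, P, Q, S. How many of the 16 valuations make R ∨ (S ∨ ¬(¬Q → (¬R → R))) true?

14

Initial set: {(R ∨ (S ∨ ¬(¬Q → (¬R → R))))}.
(R ∨ (S ∨ ¬(¬Q → (¬R → R)))): β-rule — branch into R  //  (S ∨ ¬(¬Q → (¬R → R))).
  branch 1 (add R):
    ○ open, literals {R=true}.
  branch 2 (add (S ∨ ¬(¬Q → (¬R → R)))):
    (S ∨ ¬(¬Q → (¬R → R))): β-rule — branch into S  //  ¬(¬Q → (¬R → R)).
      branch 2.1 (add S):
        ○ open, literals {S=true}.
      branch 2.2 (add ¬(¬Q → (¬R → R))):
        ¬(¬Q → (¬R → R)): α-rule — add ¬Q, ¬(¬R → R).
        ¬(¬R → R): α-rule — add ¬R, ¬R.
        ○ open, literals {Q=false, R=false}.
0 branches closed, 3 open.
Each open branch fixes some atoms; the unmentioned ones are free. Counting distinct full assignments: branch {R=true} (P, Q, S) contributes 8 new; branch {S=true} (R, P, Q) contributes 4 new; branch {Q=false, R=false} (P, S) contributes 2 new. Total: 14.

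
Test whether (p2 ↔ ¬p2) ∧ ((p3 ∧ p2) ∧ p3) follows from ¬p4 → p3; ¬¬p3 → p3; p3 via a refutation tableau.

Initial set: {(¬p4 → p3); (¬¬p3 → p3); p3; ¬((p2 ↔ ¬p2) ∧ ((p3 ∧ p2) ∧ p3))}.
(¬p4 → p3): β-rule — branch into ¬¬p4  //  p3.
  branch 1 (add ¬¬p4):
    (¬¬p3 → p3): β-rule — branch into ¬¬¬p3  //  p3.
      branch 1.1 (add ¬¬¬p3):
        ¬¬¬p3: drop double negation, giving ¬p3.
        × closes — contains both p3 and ¬p3.
      branch 1.2 (add p3):
        ¬((p2 ↔ ¬p2) ∧ ((p3 ∧ p2) ∧ p3)): β-rule — branch into ¬(p2 ↔ ¬p2)  //  ¬((p3 ∧ p2) ∧ p3).
          branch 1.2.1 (add ¬(p2 ↔ ¬p2)):
            ¬(p2 ↔ ¬p2): β-rule — branch into p2, ¬¬p2  //  ¬p2, ¬p2.
              branch 1.2.1.1 (add p2, ¬¬p2):
                ○ open, literals {p2=1, p3=1, p4=1}.
              branch 1.2.1.2 (add ¬p2, ¬p2):
                ○ open, literals {p2=0, p3=1, p4=1}.
          branch 1.2.2 (add ¬((p3 ∧ p2) ∧ p3)):
            ¬((p3 ∧ p2) ∧ p3): β-rule — branch into ¬(p3 ∧ p2)  //  ¬p3.
              branch 1.2.2.1 (add ¬(p3 ∧ p2)):
                ¬(p3 ∧ p2): β-rule — branch into ¬p3  //  ¬p2.
                  branch 1.2.2.1.1 (add ¬p3):
                    × closes — contains both p3 and ¬p3.
                  branch 1.2.2.1.2 (add ¬p2):
                    ○ open, literals {p2=0, p3=1, p4=1}.
              branch 1.2.2.2 (add ¬p3):
                × closes — contains both p3 and ¬p3.
  branch 2 (add p3):
    (¬¬p3 → p3): β-rule — branch into ¬¬¬p3  //  p3.
      branch 2.1 (add ¬¬¬p3):
        ¬¬¬p3: drop double negation, giving ¬p3.
        × closes — contains both p3 and ¬p3.
      branch 2.2 (add p3):
        ¬((p2 ↔ ¬p2) ∧ ((p3 ∧ p2) ∧ p3)): β-rule — branch into ¬(p2 ↔ ¬p2)  //  ¬((p3 ∧ p2) ∧ p3).
          branch 2.2.1 (add ¬(p2 ↔ ¬p2)):
            ¬(p2 ↔ ¬p2): β-rule — branch into p2, ¬¬p2  //  ¬p2, ¬p2.
              branch 2.2.1.1 (add p2, ¬¬p2):
                ○ open, literals {p2=1, p3=1}.
              branch 2.2.1.2 (add ¬p2, ¬p2):
                ○ open, literals {p2=0, p3=1}.
          branch 2.2.2 (add ¬((p3 ∧ p2) ∧ p3)):
            ¬((p3 ∧ p2) ∧ p3): β-rule — branch into ¬(p3 ∧ p2)  //  ¬p3.
              branch 2.2.2.1 (add ¬(p3 ∧ p2)):
                ¬(p3 ∧ p2): β-rule — branch into ¬p3  //  ¬p2.
                  branch 2.2.2.1.1 (add ¬p3):
                    × closes — contains both p3 and ¬p3.
                  branch 2.2.2.1.2 (add ¬p2):
                    ○ open, literals {p2=0, p3=1}.
              branch 2.2.2.2 (add ¬p3):
                × closes — contains both p3 and ¬p3.
6 branches closed, 6 open.
An open branch gives a countermodel: p2=1, p3=1, p4=1 (unmentioned atoms arbitrary); the premises hold there but the conclusion fails.

No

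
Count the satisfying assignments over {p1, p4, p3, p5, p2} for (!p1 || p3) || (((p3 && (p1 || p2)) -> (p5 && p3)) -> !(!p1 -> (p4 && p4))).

24

Initial set: {T ((!p1 || p3) || (((p3 && (p1 || p2)) -> (p5 && p3)) -> !(!p1 -> (p4 && p4))))}.
T ((!p1 || p3) || (((p3 && (p1 || p2)) -> (p5 && p3)) -> !(!p1 -> (p4 && p4)))): β-rule — branch into T (!p1 || p3)  //  T (((p3 && (p1 || p2)) -> (p5 && p3)) -> !(!p1 -> (p4 && p4))).
  branch 1 (add T (!p1 || p3)):
    T (!p1 || p3): β-rule — branch into T !p1  //  T p3.
      branch 1.1 (add T !p1):
        ○ open, literals {p1=0}.
      branch 1.2 (add T p3):
        ○ open, literals {p3=1}.
  branch 2 (add T (((p3 && (p1 || p2)) -> (p5 && p3)) -> !(!p1 -> (p4 && p4)))):
    T (((p3 && (p1 || p2)) -> (p5 && p3)) -> !(!p1 -> (p4 && p4))): β-rule — branch into F ((p3 && (p1 || p2)) -> (p5 && p3))  //  T !(!p1 -> (p4 && p4)).
      branch 2.1 (add F ((p3 && (p1 || p2)) -> (p5 && p3))):
        F ((p3 && (p1 || p2)) -> (p5 && p3)): α-rule — add T (p3 && (p1 || p2)), F (p5 && p3).
        T (p3 && (p1 || p2)): α-rule — add T p3, T (p1 || p2).
        F (p5 && p3): β-rule — branch into F p5  //  F p3.
          branch 2.1.1 (add F p5):
            T (p1 || p2): β-rule — branch into T p1  //  T p2.
              branch 2.1.1.1 (add T p1):
                ○ open, literals {p1=1, p3=1, p5=0}.
              branch 2.1.1.2 (add T p2):
                ○ open, literals {p2=1, p3=1, p5=0}.
          branch 2.1.2 (add F p3):
            × closes — contains both p3 and !p3.
      branch 2.2 (add T !(!p1 -> (p4 && p4))):
        T !(!p1 -> (p4 && p4)): α-rule — add T !p1, F (p4 && p4).
        F (p4 && p4): β-rule — branch into F p4  //  F p4.
          branch 2.2.1 (add F p4):
            ○ open, literals {p1=0, p4=0}.
          branch 2.2.2 (add F p4):
            ○ open, literals {p1=0, p4=0}.
1 branch closed, 6 open.
Each open branch fixes some atoms; the unmentioned ones are free. Counting distinct full assignments: branch {p1=0} (p4, p3, p5, p2) contributes 16 new; branch {p3=1} (p1, p4, p5, p2) contributes 8 new; branch {p1=1, p3=1, p5=0} (p4, p2) contributes 0 new; branch {p2=1, p3=1, p5=0} (p1, p4) contributes 0 new; branch {p1=0, p4=0} (p3, p5, p2) contributes 0 new; branch {p1=0, p4=0} (p3, p5, p2) contributes 0 new. Total: 24.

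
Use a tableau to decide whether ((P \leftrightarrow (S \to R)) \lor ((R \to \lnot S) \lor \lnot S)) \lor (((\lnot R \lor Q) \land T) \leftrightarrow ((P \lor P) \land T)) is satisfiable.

Satisfiable

Initial set: {(((P \leftrightarrow (S \to R)) \lor ((R \to \lnot S) \lor \lnot S)) \lor (((\lnot R \lor Q) \land T) \leftrightarrow ((P \lor P) \land T)))}.
(((P \leftrightarrow (S \to R)) \lor ((R \to \lnot S) \lor \lnot S)) \lor (((\lnot R \lor Q) \land T) \leftrightarrow ((P \lor P) \land T))): β-rule — branch into ((P \leftrightarrow (S \to R)) \lor ((R \to \lnot S) \lor \lnot S))  //  (((\lnot R \lor Q) \land T) \leftrightarrow ((P \lor P) \land T)).
  branch 1 (add ((P \leftrightarrow (S \to R)) \lor ((R \to \lnot S) \lor \lnot S))):
    ((P \leftrightarrow (S \to R)) \lor ((R \to \lnot S) \lor \lnot S)): β-rule — branch into (P \leftrightarrow (S \to R))  //  ((R \to \lnot S) \lor \lnot S).
      branch 1.1 (add (P \leftrightarrow (S \to R))):
        (P \leftrightarrow (S \to R)): β-rule — branch into P, (S \to R)  //  \lnot P, \lnot (S \to R).
          branch 1.1.1 (add P, (S \to R)):
            (S \to R): β-rule — branch into \lnot S  //  R.
              branch 1.1.1.1 (add \lnot S):
                ○ open, literals {P=1, S=0}.
              branch 1.1.1.2 (add R):
                ○ open, literals {P=1, R=1}.
          branch 1.1.2 (add \lnot P, \lnot (S \to R)):
            \lnot (S \to R): α-rule — add S, \lnot R.
            ○ open, literals {P=0, R=0, S=1}.
      branch 1.2 (add ((R \to \lnot S) \lor \lnot S)):
        ((R \to \lnot S) \lor \lnot S): β-rule — branch into (R \to \lnot S)  //  \lnot S.
          branch 1.2.1 (add (R \to \lnot S)):
            (R \to \lnot S): β-rule — branch into \lnot R  //  \lnot S.
              branch 1.2.1.1 (add \lnot R):
                ○ open, literals {R=0}.
              branch 1.2.1.2 (add \lnot S):
                ○ open, literals {S=0}.
          branch 1.2.2 (add \lnot S):
            ○ open, literals {S=0}.
  branch 2 (add (((\lnot R \lor Q) \land T) \leftrightarrow ((P \lor P) \land T))):
    (((\lnot R \lor Q) \land T) \leftrightarrow ((P \lor P) \land T)): β-rule — branch into ((\lnot R \lor Q) \land T), ((P \lor P) \land T)  //  \lnot ((\lnot R \lor Q) \land T), \lnot ((P \lor P) \land T).
      branch 2.1 (add ((\lnot R \lor Q) \land T), ((P \lor P) \land T)):
        ((\lnot R \lor Q) \land T): α-rule — add (\lnot R \lor Q), T.
        ((P \lor P) \land T): α-rule — add (P \lor P), T.
        (\lnot R \lor Q): β-rule — branch into \lnot R  //  Q.
          branch 2.1.1 (add \lnot R):
            (P \lor P): β-rule — branch into P  //  P.
              branch 2.1.1.1 (add P):
                ○ open, literals {P=1, R=0, T=1}.
              branch 2.1.1.2 (add P):
                ○ open, literals {P=1, R=0, T=1}.
          branch 2.1.2 (add Q):
            (P \lor P): β-rule — branch into P  //  P.
              branch 2.1.2.1 (add P):
                ○ open, literals {P=1, Q=1, T=1}.
              branch 2.1.2.2 (add P):
                ○ open, literals {P=1, Q=1, T=1}.
      branch 2.2 (add \lnot ((\lnot R \lor Q) \land T), \lnot ((P \lor P) \land T)):
        \lnot ((\lnot R \lor Q) \land T): β-rule — branch into \lnot (\lnot R \lor Q)  //  \lnot T.
          branch 2.2.1 (add \lnot (\lnot R \lor Q)):
            \lnot (\lnot R \lor Q): α-rule — add \lnot \lnot R, \lnot Q.
            \lnot ((P \lor P) \land T): β-rule — branch into \lnot (P \lor P)  //  \lnot T.
              branch 2.2.1.1 (add \lnot (P \lor P)):
                \lnot (P \lor P): α-rule — add \lnot P, \lnot P.
                ○ open, literals {P=0, Q=0, R=1}.
              branch 2.2.1.2 (add \lnot T):
                ○ open, literals {Q=0, R=1, T=0}.
          branch 2.2.2 (add \lnot T):
            \lnot ((P \lor P) \land T): β-rule — branch into \lnot (P \lor P)  //  \lnot T.
              branch 2.2.2.1 (add \lnot (P \lor P)):
                \lnot (P \lor P): α-rule — add \lnot P, \lnot P.
                ○ open, literals {P=0, T=0}.
              branch 2.2.2.2 (add \lnot T):
                ○ open, literals {T=0}.
0 branches closed, 14 open.
An open branch gives a satisfying assignment: P=1, S=0.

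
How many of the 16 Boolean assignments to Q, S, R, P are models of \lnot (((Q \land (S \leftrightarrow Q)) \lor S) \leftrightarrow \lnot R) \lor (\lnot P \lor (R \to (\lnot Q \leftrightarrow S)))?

15

Initial set: {(\lnot (((Q \land (S \leftrightarrow Q)) \lor S) \leftrightarrow \lnot R) \lor (\lnot P \lor (R \to (\lnot Q \leftrightarrow S))))}.
(\lnot (((Q \land (S \leftrightarrow Q)) \lor S) \leftrightarrow \lnot R) \lor (\lnot P \lor (R \to (\lnot Q \leftrightarrow S)))): β-rule — branch into \lnot (((Q \land (S \leftrightarrow Q)) \lor S) \leftrightarrow \lnot R)  //  (\lnot P \lor (R \to (\lnot Q \leftrightarrow S))).
  branch 1 (add \lnot (((Q \land (S \leftrightarrow Q)) \lor S) \leftrightarrow \lnot R)):
    \lnot (((Q \land (S \leftrightarrow Q)) \lor S) \leftrightarrow \lnot R): β-rule — branch into ((Q \land (S \leftrightarrow Q)) \lor S), \lnot \lnot R  //  \lnot ((Q \land (S \leftrightarrow Q)) \lor S), \lnot R.
      branch 1.1 (add ((Q \land (S \leftrightarrow Q)) \lor S), \lnot \lnot R):
        ((Q \land (S \leftrightarrow Q)) \lor S): β-rule — branch into (Q \land (S \leftrightarrow Q))  //  S.
          branch 1.1.1 (add (Q \land (S \leftrightarrow Q))):
            (Q \land (S \leftrightarrow Q)): α-rule — add Q, (S \leftrightarrow Q).
            (S \leftrightarrow Q): β-rule — branch into S, Q  //  \lnot S, \lnot Q.
              branch 1.1.1.1 (add S, Q):
                ○ open, literals {Q=1, R=1, S=1}.
              branch 1.1.1.2 (add \lnot S, \lnot Q):
                × closes — contains both Q and \lnot Q.
          branch 1.1.2 (add S):
            ○ open, literals {R=1, S=1}.
      branch 1.2 (add \lnot ((Q \land (S \leftrightarrow Q)) \lor S), \lnot R):
        \lnot ((Q \land (S \leftrightarrow Q)) \lor S): α-rule — add \lnot (Q \land (S \leftrightarrow Q)), \lnot S.
        \lnot (Q \land (S \leftrightarrow Q)): β-rule — branch into \lnot Q  //  \lnot (S \leftrightarrow Q).
          branch 1.2.1 (add \lnot Q):
            ○ open, literals {Q=0, R=0, S=0}.
          branch 1.2.2 (add \lnot (S \leftrightarrow Q)):
            \lnot (S \leftrightarrow Q): β-rule — branch into S, \lnot Q  //  \lnot S, Q.
              branch 1.2.2.1 (add S, \lnot Q):
                × closes — contains both S and \lnot S.
              branch 1.2.2.2 (add \lnot S, Q):
                ○ open, literals {Q=1, R=0, S=0}.
  branch 2 (add (\lnot P \lor (R \to (\lnot Q \leftrightarrow S)))):
    (\lnot P \lor (R \to (\lnot Q \leftrightarrow S))): β-rule — branch into \lnot P  //  (R \to (\lnot Q \leftrightarrow S)).
      branch 2.1 (add \lnot P):
        ○ open, literals {P=0}.
      branch 2.2 (add (R \to (\lnot Q \leftrightarrow S))):
        (R \to (\lnot Q \leftrightarrow S)): β-rule — branch into \lnot R  //  (\lnot Q \leftrightarrow S).
          branch 2.2.1 (add \lnot R):
            ○ open, literals {R=0}.
          branch 2.2.2 (add (\lnot Q \leftrightarrow S)):
            (\lnot Q \leftrightarrow S): β-rule — branch into \lnot Q, S  //  \lnot \lnot Q, \lnot S.
              branch 2.2.2.1 (add \lnot Q, S):
                ○ open, literals {Q=0, S=1}.
              branch 2.2.2.2 (add \lnot \lnot Q, \lnot S):
                ○ open, literals {Q=1, S=0}.
2 branches closed, 8 open.
Each open branch fixes some atoms; the unmentioned ones are free. Counting distinct full assignments: branch {Q=1, R=1, S=1} (P) contributes 2 new; branch {R=1, S=1} (Q, P) contributes 2 new; branch {Q=0, R=0, S=0} (P) contributes 2 new; branch {Q=1, R=0, S=0} (P) contributes 2 new; branch {P=0} (Q, S, R) contributes 4 new; branch {R=0} (Q, S, P) contributes 2 new; branch {Q=0, S=1} (R, P) contributes 0 new; branch {Q=1, S=0} (R, P) contributes 1 new. Total: 15.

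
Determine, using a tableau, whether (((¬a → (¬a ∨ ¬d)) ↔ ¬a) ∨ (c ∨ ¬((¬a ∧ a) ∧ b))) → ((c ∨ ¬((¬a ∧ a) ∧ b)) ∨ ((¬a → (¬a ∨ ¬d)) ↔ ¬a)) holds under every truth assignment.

Assume the negation and expand:
Initial set: {F ((((¬a → (¬a ∨ ¬d)) ↔ ¬a) ∨ (c ∨ ¬((¬a ∧ a) ∧ b))) → ((c ∨ ¬((¬a ∧ a) ∧ b)) ∨ ((¬a → (¬a ∨ ¬d)) ↔ ¬a)))}.
F ((((¬a → (¬a ∨ ¬d)) ↔ ¬a) ∨ (c ∨ ¬((¬a ∧ a) ∧ b))) → ((c ∨ ¬((¬a ∧ a) ∧ b)) ∨ ((¬a → (¬a ∨ ¬d)) ↔ ¬a))): α-rule — add T (((¬a → (¬a ∨ ¬d)) ↔ ¬a) ∨ (c ∨ ¬((¬a ∧ a) ∧ b))), F ((c ∨ ¬((¬a ∧ a) ∧ b)) ∨ ((¬a → (¬a ∨ ¬d)) ↔ ¬a)).
F ((c ∨ ¬((¬a ∧ a) ∧ b)) ∨ ((¬a → (¬a ∨ ¬d)) ↔ ¬a)): α-rule — add F (c ∨ ¬((¬a ∧ a) ∧ b)), F ((¬a → (¬a ∨ ¬d)) ↔ ¬a).
F (c ∨ ¬((¬a ∧ a) ∧ b)): α-rule — add F c, F ¬((¬a ∧ a) ∧ b).
F ¬((¬a ∧ a) ∧ b): α-rule — add T (¬a ∧ a), T b.
T (¬a ∧ a): α-rule — add T ¬a, T a.
× closes — contains both a and ¬a.
All 1 branch closes.
Every branch closed, so the negation is unsatisfiable and the formula is valid.

Valid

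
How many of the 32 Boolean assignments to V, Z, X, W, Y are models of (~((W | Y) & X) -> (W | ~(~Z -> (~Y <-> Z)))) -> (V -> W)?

28

Initial set: {((~((W | Y) & X) -> (W | ~(~Z -> (~Y <-> Z)))) -> (V -> W))}.
((~((W | Y) & X) -> (W | ~(~Z -> (~Y <-> Z)))) -> (V -> W)): β-rule — branch into ~(~((W | Y) & X) -> (W | ~(~Z -> (~Y <-> Z))))  //  (V -> W).
  branch 1 (add ~(~((W | Y) & X) -> (W | ~(~Z -> (~Y <-> Z))))):
    ~(~((W | Y) & X) -> (W | ~(~Z -> (~Y <-> Z)))): α-rule — add ~((W | Y) & X), ~(W | ~(~Z -> (~Y <-> Z))).
    ~(W | ~(~Z -> (~Y <-> Z))): α-rule — add ~W, ~~(~Z -> (~Y <-> Z)).
    ~((W | Y) & X): β-rule — branch into ~(W | Y)  //  ~X.
      branch 1.1 (add ~(W | Y)):
        ~(W | Y): α-rule — add ~W, ~Y.
        ~~(~Z -> (~Y <-> Z)): β-rule — branch into ~~Z  //  (~Y <-> Z).
          branch 1.1.1 (add ~~Z):
            ○ open, literals {W=false, Y=false, Z=true}.
          branch 1.1.2 (add (~Y <-> Z)):
            (~Y <-> Z): β-rule — branch into ~Y, Z  //  ~~Y, ~Z.
              branch 1.1.2.1 (add ~Y, Z):
                ○ open, literals {W=false, Y=false, Z=true}.
              branch 1.1.2.2 (add ~~Y, ~Z):
                × closes — contains both Y and ~Y.
      branch 1.2 (add ~X):
        ~~(~Z -> (~Y <-> Z)): β-rule — branch into ~~Z  //  (~Y <-> Z).
          branch 1.2.1 (add ~~Z):
            ○ open, literals {W=false, X=false, Z=true}.
          branch 1.2.2 (add (~Y <-> Z)):
            (~Y <-> Z): β-rule — branch into ~Y, Z  //  ~~Y, ~Z.
              branch 1.2.2.1 (add ~Y, Z):
                ○ open, literals {W=false, X=false, Y=false, Z=true}.
              branch 1.2.2.2 (add ~~Y, ~Z):
                ○ open, literals {W=false, X=false, Y=true, Z=false}.
  branch 2 (add (V -> W)):
    (V -> W): β-rule — branch into ~V  //  W.
      branch 2.1 (add ~V):
        ○ open, literals {V=false}.
      branch 2.2 (add W):
        ○ open, literals {W=true}.
1 branch closed, 7 open.
Each open branch fixes some atoms; the unmentioned ones are free. Counting distinct full assignments: branch {W=false, Y=false, Z=true} (V, X) contributes 4 new; branch {W=false, Y=false, Z=true} (V, X) contributes 0 new; branch {W=false, X=false, Z=true} (V, Y) contributes 2 new; branch {W=false, X=false, Y=false, Z=true} (V) contributes 0 new; branch {W=false, X=false, Y=true, Z=false} (V) contributes 2 new; branch {V=false} (Z, X, W, Y) contributes 12 new; branch {W=true} (V, Z, X, Y) contributes 8 new. Total: 28.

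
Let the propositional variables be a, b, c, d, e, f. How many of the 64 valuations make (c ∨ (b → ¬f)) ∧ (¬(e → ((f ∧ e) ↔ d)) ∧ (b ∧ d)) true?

4

Initial set: {((c ∨ (b → ¬f)) ∧ (¬(e → ((f ∧ e) ↔ d)) ∧ (b ∧ d)))}.
((c ∨ (b → ¬f)) ∧ (¬(e → ((f ∧ e) ↔ d)) ∧ (b ∧ d))): α-rule — add (c ∨ (b → ¬f)), (¬(e → ((f ∧ e) ↔ d)) ∧ (b ∧ d)).
(¬(e → ((f ∧ e) ↔ d)) ∧ (b ∧ d)): α-rule — add ¬(e → ((f ∧ e) ↔ d)), (b ∧ d).
¬(e → ((f ∧ e) ↔ d)): α-rule — add e, ¬((f ∧ e) ↔ d).
(b ∧ d): α-rule — add b, d.
(c ∨ (b → ¬f)): β-rule — branch into c  //  (b → ¬f).
  branch 1 (add c):
    ¬((f ∧ e) ↔ d): β-rule — branch into (f ∧ e), ¬d  //  ¬(f ∧ e), d.
      branch 1.1 (add (f ∧ e), ¬d):
        × closes — contains both d and ¬d.
      branch 1.2 (add ¬(f ∧ e), d):
        ¬(f ∧ e): β-rule — branch into ¬f  //  ¬e.
          branch 1.2.1 (add ¬f):
            ○ open, literals {b=1, c=1, d=1, e=1, f=0}.
          branch 1.2.2 (add ¬e):
            × closes — contains both e and ¬e.
  branch 2 (add (b → ¬f)):
    ¬((f ∧ e) ↔ d): β-rule — branch into (f ∧ e), ¬d  //  ¬(f ∧ e), d.
      branch 2.1 (add (f ∧ e), ¬d):
        × closes — contains both d and ¬d.
      branch 2.2 (add ¬(f ∧ e), d):
        (b → ¬f): β-rule — branch into ¬b  //  ¬f.
          branch 2.2.1 (add ¬b):
            × closes — contains both b and ¬b.
          branch 2.2.2 (add ¬f):
            ¬(f ∧ e): β-rule — branch into ¬f  //  ¬e.
              branch 2.2.2.1 (add ¬f):
                ○ open, literals {b=1, d=1, e=1, f=0}.
              branch 2.2.2.2 (add ¬e):
                × closes — contains both e and ¬e.
5 branches closed, 2 open.
Each open branch fixes some atoms; the unmentioned ones are free. Counting distinct full assignments: branch {b=1, c=1, d=1, e=1, f=0} (a) contributes 2 new; branch {b=1, d=1, e=1, f=0} (a, c) contributes 2 new. Total: 4.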